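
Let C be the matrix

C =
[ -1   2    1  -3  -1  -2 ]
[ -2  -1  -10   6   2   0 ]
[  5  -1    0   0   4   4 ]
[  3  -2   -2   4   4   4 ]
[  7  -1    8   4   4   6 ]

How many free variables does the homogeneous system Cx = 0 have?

Row reduce to echelon form.
R2 ← R2 − (2)·R1: [0, -5, -12, 12, 4, 4]
R3 ← R3 + (5)·R1: [0, 9, 5, -15, -1, -6]
R4 ← R4 + (3)·R1: [0, 4, 1, -5, 1, -2]
R5 ← R5 + (7)·R1: [0, 13, 15, -17, -3, -8]
R3 ← R3 + (9/5)·R2: [0, 0, -83/5, 33/5, 31/5, 6/5]
R4 ← R4 + (4/5)·R2: [0, 0, -43/5, 23/5, 21/5, 6/5]
R5 ← R5 + (13/5)·R2: [0, 0, -81/5, 71/5, 37/5, 12/5]
R4 ← R4 − (43/83)·R3: [0, 0, 0, 98/83, 82/83, 48/83]
R5 ← R5 − (81/83)·R3: [0, 0, 0, 644/83, 112/83, 102/83]
R5 ← R5 − (46/7)·R4: [0, 0, 0, 0, -36/7, -18/7]
5 nonzero rows, so rank(C) = 5.
C has 6 columns; by rank–nullity, nullity = 6 − 5 = 1.

1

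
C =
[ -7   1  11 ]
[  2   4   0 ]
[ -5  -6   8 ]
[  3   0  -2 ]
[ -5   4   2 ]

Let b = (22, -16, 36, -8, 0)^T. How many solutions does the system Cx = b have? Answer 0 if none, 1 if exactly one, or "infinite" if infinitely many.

Row reduce the augmented matrix [C | b].
R2 ← R2 + (2/7)·R1: [0, 30/7, 22/7, -68/7]
R3 ← R3 − (5/7)·R1: [0, -47/7, 1/7, 142/7]
R4 ← R4 + (3/7)·R1: [0, 3/7, 19/7, 10/7]
R5 ← R5 − (5/7)·R1: [0, 23/7, -41/7, -110/7]
R3 ← R3 + (47/30)·R2: [0, 0, 76/15, 76/15]
R4 ← R4 − (1/10)·R2: [0, 0, 12/5, 12/5]
R5 ← R5 − (23/30)·R2: [0, 0, -124/15, -124/15]
R4 ← R4 − (9/19)·R3: [0, 0, 0, 0]
R5 ← R5 + (31/19)·R3: [0, 0, 0, 0]
The echelon form has 3 nonzero rows, and every pivot lies in the first 3 columns, so rank(C) = rank([C|b]) = 3.
The system is consistent.
rank = 3 = number of unknowns, so the solution is unique.

1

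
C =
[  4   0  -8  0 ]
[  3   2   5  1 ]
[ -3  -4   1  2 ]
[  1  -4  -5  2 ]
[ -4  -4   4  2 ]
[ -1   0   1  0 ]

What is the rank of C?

Row reduce to echelon form.
R2 ← R2 − (3/4)·R1: [0, 2, 11, 1]
R3 ← R3 + (3/4)·R1: [0, -4, -5, 2]
R4 ← R4 − (1/4)·R1: [0, -4, -3, 2]
R5 ← R5 + R1: [0, -4, -4, 2]
R6 ← R6 + (1/4)·R1: [0, 0, -1, 0]
R3 ← R3 + (2)·R2: [0, 0, 17, 4]
R4 ← R4 + (2)·R2: [0, 0, 19, 4]
R5 ← R5 + (2)·R2: [0, 0, 18, 4]
R4 ← R4 − (19/17)·R3: [0, 0, 0, -8/17]
R5 ← R5 − (18/17)·R3: [0, 0, 0, -4/17]
R6 ← R6 + (1/17)·R3: [0, 0, 0, 4/17]
R5 ← R5 − (1/2)·R4: [0, 0, 0, 0]
R6 ← R6 + (1/2)·R4: [0, 0, 0, 0]
Echelon form has 4 nonzero rows, so rank(C) = 4.

4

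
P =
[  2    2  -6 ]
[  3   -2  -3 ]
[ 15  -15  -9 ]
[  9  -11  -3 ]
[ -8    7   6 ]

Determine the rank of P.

Row reduce to echelon form.
R2 ← R2 − (3/2)·R1: [0, -5, 6]
R3 ← R3 − (15/2)·R1: [0, -30, 36]
R4 ← R4 − (9/2)·R1: [0, -20, 24]
R5 ← R5 + (4)·R1: [0, 15, -18]
R3 ← R3 − (6)·R2: [0, 0, 0]
R4 ← R4 − (4)·R2: [0, 0, 0]
R5 ← R5 + (3)·R2: [0, 0, 0]
Echelon form has 2 nonzero rows, so rank(P) = 2.

2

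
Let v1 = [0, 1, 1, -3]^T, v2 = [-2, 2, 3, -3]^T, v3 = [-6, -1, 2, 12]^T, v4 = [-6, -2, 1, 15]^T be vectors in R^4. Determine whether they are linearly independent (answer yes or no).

Form the matrix with these vectors as rows and row reduce.
Swap R1 ↔ R2
R3 ← R3 − (3)·R1: [0, -7, -7, 21]
R4 ← R4 − (3)·R1: [0, -8, -8, 24]
R3 ← R3 + (7)·R2: [0, 0, 0, 0]
R4 ← R4 + (8)·R2: [0, 0, 0, 0]
2 nonzero rows, so the 4 vectors span a space of dimension 2.
Since 2 < 4, the vectors are linearly dependent.

no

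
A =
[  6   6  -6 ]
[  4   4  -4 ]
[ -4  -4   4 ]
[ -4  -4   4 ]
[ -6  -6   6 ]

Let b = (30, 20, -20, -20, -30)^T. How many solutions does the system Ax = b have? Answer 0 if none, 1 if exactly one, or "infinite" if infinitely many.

infinite

Row reduce the augmented matrix [A | b].
R2 ← R2 − (2/3)·R1: [0, 0, 0, 0]
R3 ← R3 + (2/3)·R1: [0, 0, 0, 0]
R4 ← R4 + (2/3)·R1: [0, 0, 0, 0]
R5 ← R5 + R1: [0, 0, 0, 0]
The echelon form has 1 nonzero rows, and every pivot lies in the first 3 columns, so rank(A) = rank([A|b]) = 1.
The system is consistent.
rank = 1 < 3 unknowns, so there are infinitely many solutions.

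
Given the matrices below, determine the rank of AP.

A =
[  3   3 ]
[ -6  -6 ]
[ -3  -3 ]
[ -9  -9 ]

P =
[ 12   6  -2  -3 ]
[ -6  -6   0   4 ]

1

First compute AP:
[[ 18,   0,  -6,   3],
 [-36,   0,  12,  -6],
 [-18,   0,   6,  -3],
 [-54,   0,  18,  -9]]
Now row reduce the product.
R2 ← R2 + (2)·R1: [0, 0, 0, 0]
R3 ← R3 + R1: [0, 0, 0, 0]
R4 ← R4 + (3)·R1: [0, 0, 0, 0]
1 nonzero row, so rank(AP) = 1.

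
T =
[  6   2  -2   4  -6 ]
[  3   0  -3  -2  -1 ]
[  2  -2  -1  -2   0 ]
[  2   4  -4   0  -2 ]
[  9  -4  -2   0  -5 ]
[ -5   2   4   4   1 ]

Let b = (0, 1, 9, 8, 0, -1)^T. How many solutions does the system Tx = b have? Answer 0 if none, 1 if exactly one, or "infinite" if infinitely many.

Row reduce the augmented matrix [T | b].
R2 ← R2 − (1/2)·R1: [0, -1, -2, -4, 2, 1]
R3 ← R3 − (1/3)·R1: [0, -8/3, -1/3, -10/3, 2, 9]
R4 ← R4 − (1/3)·R1: [0, 10/3, -10/3, -4/3, 0, 8]
R5 ← R5 − (3/2)·R1: [0, -7, 1, -6, 4, 0]
R6 ← R6 + (5/6)·R1: [0, 11/3, 7/3, 22/3, -4, -1]
R3 ← R3 − (8/3)·R2: [0, 0, 5, 22/3, -10/3, 19/3]
R4 ← R4 + (10/3)·R2: [0, 0, -10, -44/3, 20/3, 34/3]
R5 ← R5 − (7)·R2: [0, 0, 15, 22, -10, -7]
R6 ← R6 + (11/3)·R2: [0, 0, -5, -22/3, 10/3, 8/3]
R4 ← R4 + (2)·R3: [0, 0, 0, 0, 0, 24]
R5 ← R5 − (3)·R3: [0, 0, 0, 0, 0, -26]
R6 ← R6 + R3: [0, 0, 0, 0, 0, 9]
R5 ← R5 + (13/12)·R4: [0, 0, 0, 0, 0, 0]
R6 ← R6 − (3/8)·R4: [0, 0, 0, 0, 0, 0]
The echelon form has 4 nonzero rows; the last pivot sits in the augmented column, so rank(T) = 3 but rank([T|b]) = 4.
Since the ranks differ, the system is inconsistent.
It has no solutions.

0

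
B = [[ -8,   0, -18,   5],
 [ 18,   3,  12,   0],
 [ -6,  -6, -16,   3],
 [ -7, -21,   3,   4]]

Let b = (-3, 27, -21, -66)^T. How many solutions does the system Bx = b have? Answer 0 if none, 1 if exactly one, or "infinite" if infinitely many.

Row reduce the augmented matrix [B | b].
R2 ← R2 + (9/4)·R1: [0, 3, -57/2, 45/4, 81/4]
R3 ← R3 − (3/4)·R1: [0, -6, -5/2, -3/4, -75/4]
R4 ← R4 − (7/8)·R1: [0, -21, 75/4, -3/8, -507/8]
R3 ← R3 + (2)·R2: [0, 0, -119/2, 87/4, 87/4]
R4 ← R4 + (7)·R2: [0, 0, -723/4, 627/8, 627/8]
R4 ← R4 − (723/238)·R3: [0, 0, 0, 1464/119, 1464/119]
The echelon form has 4 nonzero rows, and every pivot lies in the first 4 columns, so rank(B) = rank([B|b]) = 4.
The system is consistent.
rank = 4 = number of unknowns, so the solution is unique.

1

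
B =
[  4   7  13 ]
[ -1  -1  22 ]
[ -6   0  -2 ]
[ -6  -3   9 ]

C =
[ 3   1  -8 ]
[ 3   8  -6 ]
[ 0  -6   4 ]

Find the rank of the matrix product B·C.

First compute BC:
[[ 33, -18, -22],
 [ -6, -141, 102],
 [-18,   6,  40],
 [-27, -84, 102]]
Now row reduce the product.
R2 ← R2 + (2/11)·R1: [0, -1587/11, 98]
R3 ← R3 + (6/11)·R1: [0, -42/11, 28]
R4 ← R4 + (9/11)·R1: [0, -1086/11, 84]
R3 ← R3 − (14/529)·R2: [0, 0, 13440/529]
R4 ← R4 − (362/529)·R2: [0, 0, 8960/529]
R4 ← R4 − (2/3)·R3: [0, 0, 0]
3 nonzero rows, so rank(BC) = 3.

3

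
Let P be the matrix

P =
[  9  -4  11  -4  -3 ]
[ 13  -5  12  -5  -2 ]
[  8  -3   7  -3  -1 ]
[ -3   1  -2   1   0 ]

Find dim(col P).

2

Row reduce to echelon form.
R2 ← R2 − (13/9)·R1: [0, 7/9, -35/9, 7/9, 7/3]
R3 ← R3 − (8/9)·R1: [0, 5/9, -25/9, 5/9, 5/3]
R4 ← R4 + (1/3)·R1: [0, -1/3, 5/3, -1/3, -1]
R3 ← R3 − (5/7)·R2: [0, 0, 0, 0, 0]
R4 ← R4 + (3/7)·R2: [0, 0, 0, 0, 0]
Echelon form has 2 nonzero rows, so rank(P) = 2.
The column space has dimension equal to the rank: 2.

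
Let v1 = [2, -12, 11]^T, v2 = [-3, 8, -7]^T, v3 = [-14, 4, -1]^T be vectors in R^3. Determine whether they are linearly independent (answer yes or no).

no

Form the matrix with these vectors as rows and row reduce.
R2 ← R2 + (3/2)·R1: [0, -10, 19/2]
R3 ← R3 + (7)·R1: [0, -80, 76]
R3 ← R3 − (8)·R2: [0, 0, 0]
2 nonzero rows, so the 3 vectors span a space of dimension 2.
Since 2 < 3, the vectors are linearly dependent.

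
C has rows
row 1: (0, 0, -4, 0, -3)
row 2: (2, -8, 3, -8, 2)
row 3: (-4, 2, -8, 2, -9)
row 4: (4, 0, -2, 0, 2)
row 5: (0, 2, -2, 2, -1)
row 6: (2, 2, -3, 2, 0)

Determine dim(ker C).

Row reduce to echelon form.
Swap R1 ↔ R2
R3 ← R3 + (2)·R1: [0, -14, -2, -14, -5]
R4 ← R4 − (2)·R1: [0, 16, -8, 16, -2]
R6 ← R6 − R1: [0, 10, -6, 10, -2]
Swap R2 ↔ R3
R4 ← R4 + (8/7)·R2: [0, 0, -72/7, 0, -54/7]
R5 ← R5 + (1/7)·R2: [0, 0, -16/7, 0, -12/7]
R6 ← R6 + (5/7)·R2: [0, 0, -52/7, 0, -39/7]
R4 ← R4 − (18/7)·R3: [0, 0, 0, 0, 0]
R5 ← R5 − (4/7)·R3: [0, 0, 0, 0, 0]
R6 ← R6 − (13/7)·R3: [0, 0, 0, 0, 0]
3 nonzero rows, so rank(C) = 3.
C has 5 columns; by rank–nullity, nullity = 5 − 3 = 2.

2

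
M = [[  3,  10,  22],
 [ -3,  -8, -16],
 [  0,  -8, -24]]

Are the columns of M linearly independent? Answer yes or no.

Row reduce M to echelon form.
R2 ← R2 + R1: [0, 2, 6]
R3 ← R3 + (4)·R2: [0, 0, 0]
2 pivots among 3 columns.
Only 2 < 3 pivot columns, so the columns are linearly dependent.

no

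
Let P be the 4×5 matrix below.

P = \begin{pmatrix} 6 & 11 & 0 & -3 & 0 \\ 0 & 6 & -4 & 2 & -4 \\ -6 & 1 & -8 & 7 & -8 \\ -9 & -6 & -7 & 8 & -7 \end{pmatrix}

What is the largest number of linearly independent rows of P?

Row reduce to echelon form.
R3 ← R3 + R1: [0, 12, -8, 4, -8]
R4 ← R4 + (3/2)·R1: [0, 21/2, -7, 7/2, -7]
R3 ← R3 − (2)·R2: [0, 0, 0, 0, 0]
R4 ← R4 − (7/4)·R2: [0, 0, 0, 0, 0]
Echelon form has 2 nonzero rows, so rank(P) = 2.
The rank gives the maximum number of linearly independent rows: 2.

2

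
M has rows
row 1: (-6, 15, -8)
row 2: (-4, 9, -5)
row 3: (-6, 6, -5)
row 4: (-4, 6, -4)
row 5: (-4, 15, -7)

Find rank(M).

Row reduce to echelon form.
R2 ← R2 − (2/3)·R1: [0, -1, 1/3]
R3 ← R3 − R1: [0, -9, 3]
R4 ← R4 − (2/3)·R1: [0, -4, 4/3]
R5 ← R5 − (2/3)·R1: [0, 5, -5/3]
R3 ← R3 − (9)·R2: [0, 0, 0]
R4 ← R4 − (4)·R2: [0, 0, 0]
R5 ← R5 + (5)·R2: [0, 0, 0]
Echelon form has 2 nonzero rows, so rank(M) = 2.

2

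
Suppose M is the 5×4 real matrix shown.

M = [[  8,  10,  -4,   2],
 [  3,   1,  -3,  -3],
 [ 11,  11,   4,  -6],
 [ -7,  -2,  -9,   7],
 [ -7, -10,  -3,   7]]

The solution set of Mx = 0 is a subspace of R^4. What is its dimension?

0

Row reduce to echelon form.
R2 ← R2 − (3/8)·R1: [0, -11/4, -3/2, -15/4]
R3 ← R3 − (11/8)·R1: [0, -11/4, 19/2, -35/4]
R4 ← R4 + (7/8)·R1: [0, 27/4, -25/2, 35/4]
R5 ← R5 + (7/8)·R1: [0, -5/4, -13/2, 35/4]
R3 ← R3 − R2: [0, 0, 11, -5]
R4 ← R4 + (27/11)·R2: [0, 0, -178/11, -5/11]
R5 ← R5 − (5/11)·R2: [0, 0, -64/11, 115/11]
R4 ← R4 + (178/121)·R3: [0, 0, 0, -945/121]
R5 ← R5 + (64/121)·R3: [0, 0, 0, 945/121]
R5 ← R5 + R4: [0, 0, 0, 0]
4 nonzero rows, so rank(M) = 4.
M has 4 columns; by rank–nullity, nullity = 4 − 4 = 0.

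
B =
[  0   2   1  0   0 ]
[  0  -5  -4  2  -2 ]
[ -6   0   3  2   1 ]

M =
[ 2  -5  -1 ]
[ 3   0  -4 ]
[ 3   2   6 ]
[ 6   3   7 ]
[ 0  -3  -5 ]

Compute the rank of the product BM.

3

First compute BM:
[[  9,   2,  -2],
 [-15,   4,  20],
 [  9,  39,  33]]
Now row reduce the product.
R2 ← R2 + (5/3)·R1: [0, 22/3, 50/3]
R3 ← R3 − R1: [0, 37, 35]
R3 ← R3 − (111/22)·R2: [0, 0, -540/11]
3 nonzero rows, so rank(BM) = 3.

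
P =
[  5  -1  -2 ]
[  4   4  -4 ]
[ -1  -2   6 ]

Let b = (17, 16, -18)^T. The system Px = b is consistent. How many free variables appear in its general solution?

0

Row reduce the augmented matrix [P | b].
R2 ← R2 − (4/5)·R1: [0, 24/5, -12/5, 12/5]
R3 ← R3 + (1/5)·R1: [0, -11/5, 28/5, -73/5]
R3 ← R3 + (11/24)·R2: [0, 0, 9/2, -27/2]
The echelon form has 3 nonzero rows, and every pivot lies in the first 3 columns, so rank(P) = rank([P|b]) = 3.
The system is consistent.
Free variables = (unknowns) − (rank) = 3 − 3 = 0.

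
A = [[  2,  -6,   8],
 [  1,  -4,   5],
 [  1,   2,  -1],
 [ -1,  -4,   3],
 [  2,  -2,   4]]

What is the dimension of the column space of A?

2

Row reduce to echelon form.
R2 ← R2 − (1/2)·R1: [0, -1, 1]
R3 ← R3 − (1/2)·R1: [0, 5, -5]
R4 ← R4 + (1/2)·R1: [0, -7, 7]
R5 ← R5 − R1: [0, 4, -4]
R3 ← R3 + (5)·R2: [0, 0, 0]
R4 ← R4 − (7)·R2: [0, 0, 0]
R5 ← R5 + (4)·R2: [0, 0, 0]
Echelon form has 2 nonzero rows, so rank(A) = 2.
The column space has dimension equal to the rank: 2.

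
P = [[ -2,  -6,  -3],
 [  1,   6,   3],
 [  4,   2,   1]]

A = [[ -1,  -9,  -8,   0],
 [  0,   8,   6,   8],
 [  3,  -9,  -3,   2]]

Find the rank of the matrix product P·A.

2

First compute PA:
[[ -7,  -3, -11, -54],
 [  8,  12,  19,  54],
 [ -1, -29, -23,  18]]
Now row reduce the product.
R2 ← R2 + (8/7)·R1: [0, 60/7, 45/7, -54/7]
R3 ← R3 − (1/7)·R1: [0, -200/7, -150/7, 180/7]
R3 ← R3 + (10/3)·R2: [0, 0, 0, 0]
2 nonzero rows, so rank(PA) = 2.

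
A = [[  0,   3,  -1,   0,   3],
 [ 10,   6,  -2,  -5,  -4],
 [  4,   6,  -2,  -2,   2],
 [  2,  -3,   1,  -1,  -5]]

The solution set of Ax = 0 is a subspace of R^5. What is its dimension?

Row reduce to echelon form.
Swap R1 ↔ R2
R3 ← R3 − (2/5)·R1: [0, 18/5, -6/5, 0, 18/5]
R4 ← R4 − (1/5)·R1: [0, -21/5, 7/5, 0, -21/5]
R3 ← R3 − (6/5)·R2: [0, 0, 0, 0, 0]
R4 ← R4 + (7/5)·R2: [0, 0, 0, 0, 0]
2 nonzero rows, so rank(A) = 2.
A has 5 columns; by rank–nullity, nullity = 5 − 2 = 3.

3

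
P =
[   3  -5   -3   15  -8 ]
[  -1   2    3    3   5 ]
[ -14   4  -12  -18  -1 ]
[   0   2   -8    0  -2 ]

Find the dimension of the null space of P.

1

Row reduce to echelon form.
R2 ← R2 + (1/3)·R1: [0, 1/3, 2, 8, 7/3]
R3 ← R3 + (14/3)·R1: [0, -58/3, -26, 52, -115/3]
R3 ← R3 + (58)·R2: [0, 0, 90, 516, 97]
R4 ← R4 − (6)·R2: [0, 0, -20, -48, -16]
R4 ← R4 + (2/9)·R3: [0, 0, 0, 200/3, 50/9]
4 nonzero rows, so rank(P) = 4.
P has 5 columns; by rank–nullity, nullity = 5 − 4 = 1.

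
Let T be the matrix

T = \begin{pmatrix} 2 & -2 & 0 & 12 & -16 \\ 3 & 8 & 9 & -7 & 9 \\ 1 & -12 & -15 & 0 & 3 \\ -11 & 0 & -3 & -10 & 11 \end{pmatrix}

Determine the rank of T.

3

Row reduce to echelon form.
R2 ← R2 − (3/2)·R1: [0, 11, 9, -25, 33]
R3 ← R3 − (1/2)·R1: [0, -11, -15, -6, 11]
R4 ← R4 + (11/2)·R1: [0, -11, -3, 56, -77]
R3 ← R3 + R2: [0, 0, -6, -31, 44]
R4 ← R4 + R2: [0, 0, 6, 31, -44]
R4 ← R4 + R3: [0, 0, 0, 0, 0]
Echelon form has 3 nonzero rows, so rank(T) = 3.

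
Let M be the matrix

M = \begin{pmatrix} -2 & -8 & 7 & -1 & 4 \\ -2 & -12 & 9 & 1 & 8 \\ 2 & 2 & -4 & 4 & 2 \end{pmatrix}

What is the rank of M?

2

Row reduce to echelon form.
R2 ← R2 − R1: [0, -4, 2, 2, 4]
R3 ← R3 + R1: [0, -6, 3, 3, 6]
R3 ← R3 − (3/2)·R2: [0, 0, 0, 0, 0]
Echelon form has 2 nonzero rows, so rank(M) = 2.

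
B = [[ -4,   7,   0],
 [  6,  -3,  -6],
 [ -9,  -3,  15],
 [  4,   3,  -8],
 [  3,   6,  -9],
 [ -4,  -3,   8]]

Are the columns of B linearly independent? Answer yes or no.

Row reduce B to echelon form.
R2 ← R2 + (3/2)·R1: [0, 15/2, -6]
R3 ← R3 − (9/4)·R1: [0, -75/4, 15]
R4 ← R4 + R1: [0, 10, -8]
R5 ← R5 + (3/4)·R1: [0, 45/4, -9]
R6 ← R6 − R1: [0, -10, 8]
R3 ← R3 + (5/2)·R2: [0, 0, 0]
R4 ← R4 − (4/3)·R2: [0, 0, 0]
R5 ← R5 − (3/2)·R2: [0, 0, 0]
R6 ← R6 + (4/3)·R2: [0, 0, 0]
2 pivots among 3 columns.
Only 2 < 3 pivot columns, so the columns are linearly dependent.

no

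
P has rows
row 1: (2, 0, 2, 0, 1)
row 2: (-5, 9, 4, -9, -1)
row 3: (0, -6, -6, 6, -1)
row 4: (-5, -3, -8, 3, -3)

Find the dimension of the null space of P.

3

Row reduce to echelon form.
R2 ← R2 + (5/2)·R1: [0, 9, 9, -9, 3/2]
R4 ← R4 + (5/2)·R1: [0, -3, -3, 3, -1/2]
R3 ← R3 + (2/3)·R2: [0, 0, 0, 0, 0]
R4 ← R4 + (1/3)·R2: [0, 0, 0, 0, 0]
2 nonzero rows, so rank(P) = 2.
P has 5 columns; by rank–nullity, nullity = 5 − 2 = 3.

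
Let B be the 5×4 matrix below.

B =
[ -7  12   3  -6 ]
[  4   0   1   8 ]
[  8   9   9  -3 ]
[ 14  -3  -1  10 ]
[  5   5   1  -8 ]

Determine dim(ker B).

0

Row reduce to echelon form.
R2 ← R2 + (4/7)·R1: [0, 48/7, 19/7, 32/7]
R3 ← R3 + (8/7)·R1: [0, 159/7, 87/7, -69/7]
R4 ← R4 + (2)·R1: [0, 21, 5, -2]
R5 ← R5 + (5/7)·R1: [0, 95/7, 22/7, -86/7]
R3 ← R3 − (53/16)·R2: [0, 0, 55/16, -25]
R4 ← R4 − (49/16)·R2: [0, 0, -53/16, -16]
R5 ← R5 − (95/48)·R2: [0, 0, -107/48, -64/3]
R4 ← R4 + (53/55)·R3: [0, 0, 0, -441/11]
R5 ← R5 + (107/165)·R3: [0, 0, 0, -413/11]
R5 ← R5 − (59/63)·R4: [0, 0, 0, 0]
4 nonzero rows, so rank(B) = 4.
B has 4 columns; by rank–nullity, nullity = 4 − 4 = 0.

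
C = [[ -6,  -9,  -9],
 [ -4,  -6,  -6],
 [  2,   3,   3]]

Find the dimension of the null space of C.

2

Row reduce to echelon form.
R2 ← R2 − (2/3)·R1: [0, 0, 0]
R3 ← R3 + (1/3)·R1: [0, 0, 0]
1 nonzero row, so rank(C) = 1.
C has 3 columns; by rank–nullity, nullity = 3 − 1 = 2.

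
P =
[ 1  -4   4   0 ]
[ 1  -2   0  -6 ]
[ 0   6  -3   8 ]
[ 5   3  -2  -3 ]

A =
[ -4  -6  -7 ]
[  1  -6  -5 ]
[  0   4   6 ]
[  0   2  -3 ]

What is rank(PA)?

3

First compute PA:
[[ -8,  34,  37],
 [ -6,  -6,  21],
 [  6, -32, -72],
 [-17, -62, -53]]
Now row reduce the product.
R2 ← R2 − (3/4)·R1: [0, -63/2, -27/4]
R3 ← R3 + (3/4)·R1: [0, -13/2, -177/4]
R4 ← R4 − (17/8)·R1: [0, -537/4, -1053/8]
R3 ← R3 − (13/63)·R2: [0, 0, -300/7]
R4 ← R4 − (179/42)·R2: [0, 0, -720/7]
R4 ← R4 − (12/5)·R3: [0, 0, 0]
3 nonzero rows, so rank(PA) = 3.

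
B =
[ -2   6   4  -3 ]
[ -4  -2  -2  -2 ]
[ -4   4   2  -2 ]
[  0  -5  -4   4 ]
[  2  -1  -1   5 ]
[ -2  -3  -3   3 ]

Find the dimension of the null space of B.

1

Row reduce to echelon form.
R2 ← R2 − (2)·R1: [0, -14, -10, 4]
R3 ← R3 − (2)·R1: [0, -8, -6, 4]
R5 ← R5 + R1: [0, 5, 3, 2]
R6 ← R6 − R1: [0, -9, -7, 6]
R3 ← R3 − (4/7)·R2: [0, 0, -2/7, 12/7]
R4 ← R4 − (5/14)·R2: [0, 0, -3/7, 18/7]
R5 ← R5 + (5/14)·R2: [0, 0, -4/7, 24/7]
R6 ← R6 − (9/14)·R2: [0, 0, -4/7, 24/7]
R4 ← R4 − (3/2)·R3: [0, 0, 0, 0]
R5 ← R5 − (2)·R3: [0, 0, 0, 0]
R6 ← R6 − (2)·R3: [0, 0, 0, 0]
3 nonzero rows, so rank(B) = 3.
B has 4 columns; by rank–nullity, nullity = 4 − 3 = 1.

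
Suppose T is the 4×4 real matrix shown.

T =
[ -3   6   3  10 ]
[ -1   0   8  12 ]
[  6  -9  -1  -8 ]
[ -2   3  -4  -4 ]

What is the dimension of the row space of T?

4

Row reduce to echelon form.
R2 ← R2 − (1/3)·R1: [0, -2, 7, 26/3]
R3 ← R3 + (2)·R1: [0, 3, 5, 12]
R4 ← R4 − (2/3)·R1: [0, -1, -6, -32/3]
R3 ← R3 + (3/2)·R2: [0, 0, 31/2, 25]
R4 ← R4 − (1/2)·R2: [0, 0, -19/2, -15]
R4 ← R4 + (19/31)·R3: [0, 0, 0, 10/31]
Echelon form has 4 nonzero rows, so rank(T) = 4.
The row space has dimension equal to the rank: 4.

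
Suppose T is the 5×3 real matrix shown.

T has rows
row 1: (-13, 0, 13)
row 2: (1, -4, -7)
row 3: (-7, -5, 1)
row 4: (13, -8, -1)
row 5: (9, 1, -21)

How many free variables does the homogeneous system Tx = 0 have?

0

Row reduce to echelon form.
R2 ← R2 + (1/13)·R1: [0, -4, -6]
R3 ← R3 − (7/13)·R1: [0, -5, -6]
R4 ← R4 + R1: [0, -8, 12]
R5 ← R5 + (9/13)·R1: [0, 1, -12]
R3 ← R3 − (5/4)·R2: [0, 0, 3/2]
R4 ← R4 − (2)·R2: [0, 0, 24]
R5 ← R5 + (1/4)·R2: [0, 0, -27/2]
R4 ← R4 − (16)·R3: [0, 0, 0]
R5 ← R5 + (9)·R3: [0, 0, 0]
3 nonzero rows, so rank(T) = 3.
T has 3 columns; by rank–nullity, nullity = 3 − 3 = 0.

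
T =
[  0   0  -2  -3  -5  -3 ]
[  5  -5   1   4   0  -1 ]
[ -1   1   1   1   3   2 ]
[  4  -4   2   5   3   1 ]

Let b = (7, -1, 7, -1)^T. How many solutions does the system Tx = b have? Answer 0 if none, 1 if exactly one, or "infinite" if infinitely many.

0

Row reduce the augmented matrix [T | b].
Swap R1 ↔ R2
R3 ← R3 + (1/5)·R1: [0, 0, 6/5, 9/5, 3, 9/5, 34/5]
R4 ← R4 − (4/5)·R1: [0, 0, 6/5, 9/5, 3, 9/5, -1/5]
R3 ← R3 + (3/5)·R2: [0, 0, 0, 0, 0, 0, 11]
R4 ← R4 + (3/5)·R2: [0, 0, 0, 0, 0, 0, 4]
R4 ← R4 − (4/11)·R3: [0, 0, 0, 0, 0, 0, 0]
The echelon form has 3 nonzero rows; the last pivot sits in the augmented column, so rank(T) = 2 but rank([T|b]) = 3.
Since the ranks differ, the system is inconsistent.
It has no solutions.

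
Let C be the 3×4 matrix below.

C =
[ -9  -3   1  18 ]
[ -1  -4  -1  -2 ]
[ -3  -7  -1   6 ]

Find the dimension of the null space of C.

1

Row reduce to echelon form.
R2 ← R2 − (1/9)·R1: [0, -11/3, -10/9, -4]
R3 ← R3 − (1/3)·R1: [0, -6, -4/3, 0]
R3 ← R3 − (18/11)·R2: [0, 0, 16/33, 72/11]
3 nonzero rows, so rank(C) = 3.
C has 4 columns; by rank–nullity, nullity = 4 − 3 = 1.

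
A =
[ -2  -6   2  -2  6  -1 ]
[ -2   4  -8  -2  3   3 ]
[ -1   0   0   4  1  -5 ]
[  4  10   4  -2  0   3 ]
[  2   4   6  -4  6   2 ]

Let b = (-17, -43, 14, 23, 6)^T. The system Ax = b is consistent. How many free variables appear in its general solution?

2

Row reduce the augmented matrix [A | b].
R2 ← R2 − R1: [0, 10, -10, 0, -3, 4, -26]
R3 ← R3 − (1/2)·R1: [0, 3, -1, 5, -2, -9/2, 45/2]
R4 ← R4 + (2)·R1: [0, -2, 8, -6, 12, 1, -11]
R5 ← R5 + R1: [0, -2, 8, -6, 12, 1, -11]
R3 ← R3 − (3/10)·R2: [0, 0, 2, 5, -11/10, -57/10, 303/10]
R4 ← R4 + (1/5)·R2: [0, 0, 6, -6, 57/5, 9/5, -81/5]
R5 ← R5 + (1/5)·R2: [0, 0, 6, -6, 57/5, 9/5, -81/5]
R4 ← R4 − (3)·R3: [0, 0, 0, -21, 147/10, 189/10, -1071/10]
R5 ← R5 − (3)·R3: [0, 0, 0, -21, 147/10, 189/10, -1071/10]
R5 ← R5 − R4: [0, 0, 0, 0, 0, 0, 0]
The echelon form has 4 nonzero rows, and every pivot lies in the first 6 columns, so rank(A) = rank([A|b]) = 4.
The system is consistent.
Free variables = (unknowns) − (rank) = 6 − 4 = 2.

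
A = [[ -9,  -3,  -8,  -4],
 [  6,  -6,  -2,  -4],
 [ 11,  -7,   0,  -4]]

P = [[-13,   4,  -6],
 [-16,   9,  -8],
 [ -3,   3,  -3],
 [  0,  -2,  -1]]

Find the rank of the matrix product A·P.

First compute AP:
[[189, -79, 106],
 [ 24, -28,  22],
 [-31, -11,  -6]]
Now row reduce the product.
R2 ← R2 − (8/63)·R1: [0, -1132/63, 538/63]
R3 ← R3 + (31/189)·R1: [0, -4528/189, 2152/189]
R3 ← R3 − (4/3)·R2: [0, 0, 0]
2 nonzero rows, so rank(AP) = 2.

2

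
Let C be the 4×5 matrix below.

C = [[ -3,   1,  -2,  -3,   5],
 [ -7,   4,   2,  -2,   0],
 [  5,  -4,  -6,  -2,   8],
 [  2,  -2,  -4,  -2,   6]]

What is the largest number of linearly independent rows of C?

Row reduce to echelon form.
R2 ← R2 − (7/3)·R1: [0, 5/3, 20/3, 5, -35/3]
R3 ← R3 + (5/3)·R1: [0, -7/3, -28/3, -7, 49/3]
R4 ← R4 + (2/3)·R1: [0, -4/3, -16/3, -4, 28/3]
R3 ← R3 + (7/5)·R2: [0, 0, 0, 0, 0]
R4 ← R4 + (4/5)·R2: [0, 0, 0, 0, 0]
Echelon form has 2 nonzero rows, so rank(C) = 2.
The rank gives the maximum number of linearly independent rows: 2.

2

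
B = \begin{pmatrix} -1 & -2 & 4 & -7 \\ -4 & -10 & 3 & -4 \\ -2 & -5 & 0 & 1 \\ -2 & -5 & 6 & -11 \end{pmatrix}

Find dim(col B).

3

Row reduce to echelon form.
R2 ← R2 − (4)·R1: [0, -2, -13, 24]
R3 ← R3 − (2)·R1: [0, -1, -8, 15]
R4 ← R4 − (2)·R1: [0, -1, -2, 3]
R3 ← R3 − (1/2)·R2: [0, 0, -3/2, 3]
R4 ← R4 − (1/2)·R2: [0, 0, 9/2, -9]
R4 ← R4 + (3)·R3: [0, 0, 0, 0]
Echelon form has 3 nonzero rows, so rank(B) = 3.
The column space has dimension equal to the rank: 3.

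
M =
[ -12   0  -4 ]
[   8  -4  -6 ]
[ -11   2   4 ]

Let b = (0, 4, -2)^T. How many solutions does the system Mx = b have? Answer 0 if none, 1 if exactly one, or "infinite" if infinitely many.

Row reduce the augmented matrix [M | b].
R2 ← R2 + (2/3)·R1: [0, -4, -26/3, 4]
R3 ← R3 − (11/12)·R1: [0, 2, 23/3, -2]
R3 ← R3 + (1/2)·R2: [0, 0, 10/3, 0]
The echelon form has 3 nonzero rows, and every pivot lies in the first 3 columns, so rank(M) = rank([M|b]) = 3.
The system is consistent.
rank = 3 = number of unknowns, so the solution is unique.

1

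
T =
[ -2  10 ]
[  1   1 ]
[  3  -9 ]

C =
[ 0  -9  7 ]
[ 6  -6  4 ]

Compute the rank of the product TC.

2

First compute TC:
[[ 60, -42,  26],
 [  6, -15,  11],
 [-54,  27, -15]]
Now row reduce the product.
R2 ← R2 − (1/10)·R1: [0, -54/5, 42/5]
R3 ← R3 + (9/10)·R1: [0, -54/5, 42/5]
R3 ← R3 − R2: [0, 0, 0]
2 nonzero rows, so rank(TC) = 2.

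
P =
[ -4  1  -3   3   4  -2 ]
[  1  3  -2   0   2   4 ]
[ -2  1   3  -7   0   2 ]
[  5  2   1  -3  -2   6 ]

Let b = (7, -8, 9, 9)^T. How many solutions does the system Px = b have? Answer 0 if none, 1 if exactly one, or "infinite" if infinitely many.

0

Row reduce the augmented matrix [P | b].
R2 ← R2 + (1/4)·R1: [0, 13/4, -11/4, 3/4, 3, 7/2, -25/4]
R3 ← R3 − (1/2)·R1: [0, 1/2, 9/2, -17/2, -2, 3, 11/2]
R4 ← R4 + (5/4)·R1: [0, 13/4, -11/4, 3/4, 3, 7/2, 71/4]
R3 ← R3 − (2/13)·R2: [0, 0, 64/13, -112/13, -32/13, 32/13, 84/13]
R4 ← R4 − R2: [0, 0, 0, 0, 0, 0, 24]
The echelon form has 4 nonzero rows; the last pivot sits in the augmented column, so rank(P) = 3 but rank([P|b]) = 4.
Since the ranks differ, the system is inconsistent.
It has no solutions.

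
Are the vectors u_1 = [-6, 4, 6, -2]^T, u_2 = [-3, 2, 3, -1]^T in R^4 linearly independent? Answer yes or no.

no

Form the matrix with these vectors as rows and row reduce.
R2 ← R2 − (1/2)·R1: [0, 0, 0, 0]
1 nonzero row, so the 2 vectors span a space of dimension 1.
Since 1 < 2, the vectors are linearly dependent.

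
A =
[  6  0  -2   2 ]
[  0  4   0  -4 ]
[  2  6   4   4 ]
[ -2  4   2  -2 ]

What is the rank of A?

3

Row reduce to echelon form.
R3 ← R3 − (1/3)·R1: [0, 6, 14/3, 10/3]
R4 ← R4 + (1/3)·R1: [0, 4, 4/3, -4/3]
R3 ← R3 − (3/2)·R2: [0, 0, 14/3, 28/3]
R4 ← R4 − R2: [0, 0, 4/3, 8/3]
R4 ← R4 − (2/7)·R3: [0, 0, 0, 0]
Echelon form has 3 nonzero rows, so rank(A) = 3.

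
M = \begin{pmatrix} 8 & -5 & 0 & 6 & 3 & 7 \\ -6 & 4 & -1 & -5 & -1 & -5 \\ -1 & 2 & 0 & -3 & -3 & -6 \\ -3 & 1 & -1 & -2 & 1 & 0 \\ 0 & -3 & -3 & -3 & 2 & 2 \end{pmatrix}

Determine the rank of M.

4

Row reduce to echelon form.
R2 ← R2 + (3/4)·R1: [0, 1/4, -1, -1/2, 5/4, 1/4]
R3 ← R3 + (1/8)·R1: [0, 11/8, 0, -9/4, -21/8, -41/8]
R4 ← R4 + (3/8)·R1: [0, -7/8, -1, 1/4, 17/8, 21/8]
R3 ← R3 − (11/2)·R2: [0, 0, 11/2, 1/2, -19/2, -13/2]
R4 ← R4 + (7/2)·R2: [0, 0, -9/2, -3/2, 13/2, 7/2]
R5 ← R5 + (12)·R2: [0, 0, -15, -9, 17, 5]
R4 ← R4 + (9/11)·R3: [0, 0, 0, -12/11, -14/11, -20/11]
R5 ← R5 + (30/11)·R3: [0, 0, 0, -84/11, -98/11, -140/11]
R5 ← R5 − (7)·R4: [0, 0, 0, 0, 0, 0]
Echelon form has 4 nonzero rows, so rank(M) = 4.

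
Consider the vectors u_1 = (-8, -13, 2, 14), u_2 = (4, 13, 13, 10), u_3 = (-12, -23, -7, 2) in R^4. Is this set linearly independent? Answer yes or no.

Form the matrix with these vectors as rows and row reduce.
R2 ← R2 + (1/2)·R1: [0, 13/2, 14, 17]
R3 ← R3 − (3/2)·R1: [0, -7/2, -10, -19]
R3 ← R3 + (7/13)·R2: [0, 0, -32/13, -128/13]
3 nonzero rows, so the 3 vectors span a space of dimension 3.
Since 3 = 3, the vectors are linearly independent.

yes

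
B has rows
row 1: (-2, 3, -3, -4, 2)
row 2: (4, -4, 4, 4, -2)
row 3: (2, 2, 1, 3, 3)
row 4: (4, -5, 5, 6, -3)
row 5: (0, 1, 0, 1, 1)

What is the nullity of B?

Row reduce to echelon form.
R2 ← R2 + (2)·R1: [0, 2, -2, -4, 2]
R3 ← R3 + R1: [0, 5, -2, -1, 5]
R4 ← R4 + (2)·R1: [0, 1, -1, -2, 1]
R3 ← R3 − (5/2)·R2: [0, 0, 3, 9, 0]
R4 ← R4 − (1/2)·R2: [0, 0, 0, 0, 0]
R5 ← R5 − (1/2)·R2: [0, 0, 1, 3, 0]
R5 ← R5 − (1/3)·R3: [0, 0, 0, 0, 0]
3 nonzero rows, so rank(B) = 3.
B has 5 columns; by rank–nullity, nullity = 5 − 3 = 2.

2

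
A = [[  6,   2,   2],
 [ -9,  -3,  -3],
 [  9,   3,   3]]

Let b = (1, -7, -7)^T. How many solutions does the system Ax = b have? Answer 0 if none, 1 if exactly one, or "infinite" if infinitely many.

Row reduce the augmented matrix [A | b].
R2 ← R2 + (3/2)·R1: [0, 0, 0, -11/2]
R3 ← R3 − (3/2)·R1: [0, 0, 0, -17/2]
R3 ← R3 − (17/11)·R2: [0, 0, 0, 0]
The echelon form has 2 nonzero rows; the last pivot sits in the augmented column, so rank(A) = 1 but rank([A|b]) = 2.
Since the ranks differ, the system is inconsistent.
It has no solutions.

0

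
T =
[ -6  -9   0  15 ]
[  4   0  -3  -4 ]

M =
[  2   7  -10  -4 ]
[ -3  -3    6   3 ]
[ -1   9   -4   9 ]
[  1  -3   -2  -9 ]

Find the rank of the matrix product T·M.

2

First compute TM:
[[ 30, -60, -24, -138],
 [  7,  13, -20,  -7]]
Now row reduce the product.
R2 ← R2 − (7/30)·R1: [0, 27, -72/5, 126/5]
2 nonzero rows, so rank(TM) = 2.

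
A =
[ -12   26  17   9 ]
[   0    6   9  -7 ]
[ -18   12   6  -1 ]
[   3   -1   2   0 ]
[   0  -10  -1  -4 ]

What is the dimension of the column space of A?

4

Row reduce to echelon form.
R3 ← R3 − (3/2)·R1: [0, -27, -39/2, -29/2]
R4 ← R4 + (1/4)·R1: [0, 11/2, 25/4, 9/4]
R3 ← R3 + (9/2)·R2: [0, 0, 21, -46]
R4 ← R4 − (11/12)·R2: [0, 0, -2, 26/3]
R5 ← R5 + (5/3)·R2: [0, 0, 14, -47/3]
R4 ← R4 + (2/21)·R3: [0, 0, 0, 30/7]
R5 ← R5 − (2/3)·R3: [0, 0, 0, 15]
R5 ← R5 − (7/2)·R4: [0, 0, 0, 0]
Echelon form has 4 nonzero rows, so rank(A) = 4.
The column space has dimension equal to the rank: 4.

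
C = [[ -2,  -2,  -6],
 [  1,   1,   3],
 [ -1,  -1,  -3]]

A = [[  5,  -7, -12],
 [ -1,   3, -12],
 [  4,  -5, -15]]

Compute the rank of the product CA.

1

First compute CA:
[[-32,  38, 138],
 [ 16, -19, -69],
 [-16,  19,  69]]
Now row reduce the product.
R2 ← R2 + (1/2)·R1: [0, 0, 0]
R3 ← R3 − (1/2)·R1: [0, 0, 0]
1 nonzero row, so rank(CA) = 1.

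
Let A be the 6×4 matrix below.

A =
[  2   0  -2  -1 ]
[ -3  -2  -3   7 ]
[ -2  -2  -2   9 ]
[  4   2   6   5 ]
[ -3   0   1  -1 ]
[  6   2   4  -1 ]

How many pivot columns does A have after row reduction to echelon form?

4

Row reduce to echelon form.
R2 ← R2 + (3/2)·R1: [0, -2, -6, 11/2]
R3 ← R3 + R1: [0, -2, -4, 8]
R4 ← R4 − (2)·R1: [0, 2, 10, 7]
R5 ← R5 + (3/2)·R1: [0, 0, -2, -5/2]
R6 ← R6 − (3)·R1: [0, 2, 10, 2]
R3 ← R3 − R2: [0, 0, 2, 5/2]
R4 ← R4 + R2: [0, 0, 4, 25/2]
R6 ← R6 + R2: [0, 0, 4, 15/2]
R4 ← R4 − (2)·R3: [0, 0, 0, 15/2]
R5 ← R5 + R3: [0, 0, 0, 0]
R6 ← R6 − (2)·R3: [0, 0, 0, 5/2]
R6 ← R6 − (1/3)·R4: [0, 0, 0, 0]
Echelon form has 4 nonzero rows, so rank(A) = 4.
Each nonzero row contributes one pivot column: 4 pivot columns.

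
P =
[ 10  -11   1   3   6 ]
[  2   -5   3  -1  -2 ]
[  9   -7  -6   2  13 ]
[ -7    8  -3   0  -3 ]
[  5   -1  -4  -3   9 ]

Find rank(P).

5

Row reduce to echelon form.
R2 ← R2 − (1/5)·R1: [0, -14/5, 14/5, -8/5, -16/5]
R3 ← R3 − (9/10)·R1: [0, 29/10, -69/10, -7/10, 38/5]
R4 ← R4 + (7/10)·R1: [0, 3/10, -23/10, 21/10, 6/5]
R5 ← R5 − (1/2)·R1: [0, 9/2, -9/2, -9/2, 6]
R3 ← R3 + (29/28)·R2: [0, 0, -4, -33/14, 30/7]
R4 ← R4 + (3/28)·R2: [0, 0, -2, 27/14, 6/7]
R5 ← R5 + (45/28)·R2: [0, 0, 0, -99/14, 6/7]
R4 ← R4 − (1/2)·R3: [0, 0, 0, 87/28, -9/7]
R5 ← R5 + (66/29)·R4: [0, 0, 0, 0, -60/29]
Echelon form has 5 nonzero rows, so rank(P) = 5.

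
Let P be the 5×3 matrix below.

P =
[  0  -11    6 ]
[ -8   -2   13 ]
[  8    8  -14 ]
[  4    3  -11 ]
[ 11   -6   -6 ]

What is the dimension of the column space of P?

3

Row reduce to echelon form.
Swap R1 ↔ R2
R3 ← R3 + R1: [0, 6, -1]
R4 ← R4 + (1/2)·R1: [0, 2, -9/2]
R5 ← R5 + (11/8)·R1: [0, -35/4, 95/8]
R3 ← R3 + (6/11)·R2: [0, 0, 25/11]
R4 ← R4 + (2/11)·R2: [0, 0, -75/22]
R5 ← R5 − (35/44)·R2: [0, 0, 625/88]
R4 ← R4 + (3/2)·R3: [0, 0, 0]
R5 ← R5 − (25/8)·R3: [0, 0, 0]
Echelon form has 3 nonzero rows, so rank(P) = 3.
The column space has dimension equal to the rank: 3.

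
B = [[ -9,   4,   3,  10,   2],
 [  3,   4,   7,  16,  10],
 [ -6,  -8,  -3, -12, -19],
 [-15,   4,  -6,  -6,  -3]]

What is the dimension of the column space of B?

Row reduce to echelon form.
R2 ← R2 + (1/3)·R1: [0, 16/3, 8, 58/3, 32/3]
R3 ← R3 − (2/3)·R1: [0, -32/3, -5, -56/3, -61/3]
R4 ← R4 − (5/3)·R1: [0, -8/3, -11, -68/3, -19/3]
R3 ← R3 + (2)·R2: [0, 0, 11, 20, 1]
R4 ← R4 + (1/2)·R2: [0, 0, -7, -13, -1]
R4 ← R4 + (7/11)·R3: [0, 0, 0, -3/11, -4/11]
Echelon form has 4 nonzero rows, so rank(B) = 4.
The column space has dimension equal to the rank: 4.

4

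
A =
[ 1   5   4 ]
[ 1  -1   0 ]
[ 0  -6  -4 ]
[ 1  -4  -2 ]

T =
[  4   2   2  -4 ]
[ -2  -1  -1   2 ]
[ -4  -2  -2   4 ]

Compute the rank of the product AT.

1

First compute AT:
[[-22, -11, -11,  22],
 [  6,   3,   3,  -6],
 [ 28,  14,  14, -28],
 [ 20,  10,  10, -20]]
Now row reduce the product.
R2 ← R2 + (3/11)·R1: [0, 0, 0, 0]
R3 ← R3 + (14/11)·R1: [0, 0, 0, 0]
R4 ← R4 + (10/11)·R1: [0, 0, 0, 0]
1 nonzero row, so rank(AT) = 1.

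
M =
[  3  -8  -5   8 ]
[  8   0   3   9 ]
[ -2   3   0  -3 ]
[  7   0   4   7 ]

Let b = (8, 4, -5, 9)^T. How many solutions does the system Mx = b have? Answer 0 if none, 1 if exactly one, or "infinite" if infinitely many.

Row reduce the augmented matrix [M | b].
R2 ← R2 − (8/3)·R1: [0, 64/3, 49/3, -37/3, -52/3]
R3 ← R3 + (2/3)·R1: [0, -7/3, -10/3, 7/3, 1/3]
R4 ← R4 − (7/3)·R1: [0, 56/3, 47/3, -35/3, -29/3]
R3 ← R3 + (7/64)·R2: [0, 0, -99/64, 63/64, -25/16]
R4 ← R4 − (7/8)·R2: [0, 0, 11/8, -7/8, 11/2]
R4 ← R4 + (8/9)·R3: [0, 0, 0, 0, 37/9]
The echelon form has 4 nonzero rows; the last pivot sits in the augmented column, so rank(M) = 3 but rank([M|b]) = 4.
Since the ranks differ, the system is inconsistent.
It has no solutions.

0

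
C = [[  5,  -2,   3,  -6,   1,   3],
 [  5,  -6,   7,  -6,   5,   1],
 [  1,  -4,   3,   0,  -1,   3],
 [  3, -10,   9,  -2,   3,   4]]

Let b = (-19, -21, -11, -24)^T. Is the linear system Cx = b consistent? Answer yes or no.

Row reduce the augmented matrix [C | b].
R2 ← R2 − R1: [0, -4, 4, 0, 4, -2, -2]
R3 ← R3 − (1/5)·R1: [0, -18/5, 12/5, 6/5, -6/5, 12/5, -36/5]
R4 ← R4 − (3/5)·R1: [0, -44/5, 36/5, 8/5, 12/5, 11/5, -63/5]
R3 ← R3 − (9/10)·R2: [0, 0, -6/5, 6/5, -24/5, 21/5, -27/5]
R4 ← R4 − (11/5)·R2: [0, 0, -8/5, 8/5, -32/5, 33/5, -41/5]
R4 ← R4 − (4/3)·R3: [0, 0, 0, 0, 0, 1, -1]
The echelon form has 4 nonzero rows, and every pivot lies in the first 6 columns, so rank(C) = rank([C|b]) = 4.
The system is consistent.

yes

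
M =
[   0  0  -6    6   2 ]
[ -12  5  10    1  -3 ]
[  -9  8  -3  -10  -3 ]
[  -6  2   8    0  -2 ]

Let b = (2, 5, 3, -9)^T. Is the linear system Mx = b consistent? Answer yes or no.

no

Row reduce the augmented matrix [M | b].
Swap R1 ↔ R2
R3 ← R3 − (3/4)·R1: [0, 17/4, -21/2, -43/4, -3/4, -3/4]
R4 ← R4 − (1/2)·R1: [0, -1/2, 3, -1/2, -1/2, -23/2]
Swap R2 ↔ R3
R4 ← R4 + (2/17)·R2: [0, 0, 30/17, -30/17, -10/17, -197/17]
R4 ← R4 + (5/17)·R3: [0, 0, 0, 0, 0, -11]
The echelon form has 4 nonzero rows; the last pivot sits in the augmented column, so rank(M) = 3 but rank([M|b]) = 4.
Since the ranks differ, the system is inconsistent.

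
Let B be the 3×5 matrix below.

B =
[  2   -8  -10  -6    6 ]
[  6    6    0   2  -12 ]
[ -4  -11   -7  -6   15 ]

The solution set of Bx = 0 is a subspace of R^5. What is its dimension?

3

Row reduce to echelon form.
R2 ← R2 − (3)·R1: [0, 30, 30, 20, -30]
R3 ← R3 + (2)·R1: [0, -27, -27, -18, 27]
R3 ← R3 + (9/10)·R2: [0, 0, 0, 0, 0]
2 nonzero rows, so rank(B) = 2.
B has 5 columns; by rank–nullity, nullity = 5 − 2 = 3.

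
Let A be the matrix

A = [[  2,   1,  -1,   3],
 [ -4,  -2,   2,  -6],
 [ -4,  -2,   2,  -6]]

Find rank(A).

1

Row reduce to echelon form.
R2 ← R2 + (2)·R1: [0, 0, 0, 0]
R3 ← R3 + (2)·R1: [0, 0, 0, 0]
Echelon form has 1 nonzero row, so rank(A) = 1.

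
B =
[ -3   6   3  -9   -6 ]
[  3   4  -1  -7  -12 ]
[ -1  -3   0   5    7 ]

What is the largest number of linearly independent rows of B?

2

Row reduce to echelon form.
R2 ← R2 + R1: [0, 10, 2, -16, -18]
R3 ← R3 − (1/3)·R1: [0, -5, -1, 8, 9]
R3 ← R3 + (1/2)·R2: [0, 0, 0, 0, 0]
Echelon form has 2 nonzero rows, so rank(B) = 2.
The rank gives the maximum number of linearly independent rows: 2.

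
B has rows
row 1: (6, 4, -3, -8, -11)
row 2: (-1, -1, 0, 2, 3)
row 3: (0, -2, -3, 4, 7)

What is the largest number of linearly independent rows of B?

2

Row reduce to echelon form.
R2 ← R2 + (1/6)·R1: [0, -1/3, -1/2, 2/3, 7/6]
R3 ← R3 − (6)·R2: [0, 0, 0, 0, 0]
Echelon form has 2 nonzero rows, so rank(B) = 2.
The rank gives the maximum number of linearly independent rows: 2.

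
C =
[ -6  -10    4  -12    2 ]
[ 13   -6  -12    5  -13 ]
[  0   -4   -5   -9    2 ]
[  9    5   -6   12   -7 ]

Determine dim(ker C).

Row reduce to echelon form.
R2 ← R2 + (13/6)·R1: [0, -83/3, -10/3, -21, -26/3]
R4 ← R4 + (3/2)·R1: [0, -10, 0, -6, -4]
R3 ← R3 − (12/83)·R2: [0, 0, -375/83, -495/83, 270/83]
R4 ← R4 − (30/83)·R2: [0, 0, 100/83, 132/83, -72/83]
R4 ← R4 + (4/15)·R3: [0, 0, 0, 0, 0]
3 nonzero rows, so rank(C) = 3.
C has 5 columns; by rank–nullity, nullity = 5 − 3 = 2.

2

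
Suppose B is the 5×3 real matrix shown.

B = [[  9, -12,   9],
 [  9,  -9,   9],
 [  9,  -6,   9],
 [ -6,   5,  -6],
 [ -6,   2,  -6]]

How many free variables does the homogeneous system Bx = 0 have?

1

Row reduce to echelon form.
R2 ← R2 − R1: [0, 3, 0]
R3 ← R3 − R1: [0, 6, 0]
R4 ← R4 + (2/3)·R1: [0, -3, 0]
R5 ← R5 + (2/3)·R1: [0, -6, 0]
R3 ← R3 − (2)·R2: [0, 0, 0]
R4 ← R4 + R2: [0, 0, 0]
R5 ← R5 + (2)·R2: [0, 0, 0]
2 nonzero rows, so rank(B) = 2.
B has 3 columns; by rank–nullity, nullity = 3 − 2 = 1.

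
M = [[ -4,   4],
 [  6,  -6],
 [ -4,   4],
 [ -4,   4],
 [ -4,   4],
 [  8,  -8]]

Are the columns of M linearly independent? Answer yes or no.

no

Row reduce M to echelon form.
R2 ← R2 + (3/2)·R1: [0, 0]
R3 ← R3 − R1: [0, 0]
R4 ← R4 − R1: [0, 0]
R5 ← R5 − R1: [0, 0]
R6 ← R6 + (2)·R1: [0, 0]
1 pivot among 2 columns.
Only 1 < 2 pivot columns, so the columns are linearly dependent.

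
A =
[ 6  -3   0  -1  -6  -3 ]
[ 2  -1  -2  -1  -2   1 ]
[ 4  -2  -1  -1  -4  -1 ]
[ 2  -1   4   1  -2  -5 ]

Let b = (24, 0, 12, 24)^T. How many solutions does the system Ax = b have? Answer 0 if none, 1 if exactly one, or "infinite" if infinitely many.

Row reduce the augmented matrix [A | b].
R2 ← R2 − (1/3)·R1: [0, 0, -2, -2/3, 0, 2, -8]
R3 ← R3 − (2/3)·R1: [0, 0, -1, -1/3, 0, 1, -4]
R4 ← R4 − (1/3)·R1: [0, 0, 4, 4/3, 0, -4, 16]
R3 ← R3 − (1/2)·R2: [0, 0, 0, 0, 0, 0, 0]
R4 ← R4 + (2)·R2: [0, 0, 0, 0, 0, 0, 0]
The echelon form has 2 nonzero rows, and every pivot lies in the first 6 columns, so rank(A) = rank([A|b]) = 2.
The system is consistent.
rank = 2 < 6 unknowns, so there are infinitely many solutions.

infinite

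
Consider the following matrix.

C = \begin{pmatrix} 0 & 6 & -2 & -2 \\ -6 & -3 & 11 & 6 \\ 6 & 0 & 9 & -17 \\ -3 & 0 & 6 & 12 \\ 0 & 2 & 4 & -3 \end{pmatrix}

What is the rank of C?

4

Row reduce to echelon form.
Swap R1 ↔ R2
R3 ← R3 + R1: [0, -3, 20, -11]
R4 ← R4 − (1/2)·R1: [0, 3/2, 1/2, 9]
R3 ← R3 + (1/2)·R2: [0, 0, 19, -12]
R4 ← R4 − (1/4)·R2: [0, 0, 1, 19/2]
R5 ← R5 − (1/3)·R2: [0, 0, 14/3, -7/3]
R4 ← R4 − (1/19)·R3: [0, 0, 0, 385/38]
R5 ← R5 − (14/57)·R3: [0, 0, 0, 35/57]
R5 ← R5 − (2/33)·R4: [0, 0, 0, 0]
Echelon form has 4 nonzero rows, so rank(C) = 4.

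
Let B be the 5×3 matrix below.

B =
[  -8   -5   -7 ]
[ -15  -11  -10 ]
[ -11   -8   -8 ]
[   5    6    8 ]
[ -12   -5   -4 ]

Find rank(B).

Row reduce to echelon form.
R2 ← R2 − (15/8)·R1: [0, -13/8, 25/8]
R3 ← R3 − (11/8)·R1: [0, -9/8, 13/8]
R4 ← R4 + (5/8)·R1: [0, 23/8, 29/8]
R5 ← R5 − (3/2)·R1: [0, 5/2, 13/2]
R3 ← R3 − (9/13)·R2: [0, 0, -7/13]
R4 ← R4 + (23/13)·R2: [0, 0, 119/13]
R5 ← R5 + (20/13)·R2: [0, 0, 147/13]
R4 ← R4 + (17)·R3: [0, 0, 0]
R5 ← R5 + (21)·R3: [0, 0, 0]
Echelon form has 3 nonzero rows, so rank(B) = 3.

3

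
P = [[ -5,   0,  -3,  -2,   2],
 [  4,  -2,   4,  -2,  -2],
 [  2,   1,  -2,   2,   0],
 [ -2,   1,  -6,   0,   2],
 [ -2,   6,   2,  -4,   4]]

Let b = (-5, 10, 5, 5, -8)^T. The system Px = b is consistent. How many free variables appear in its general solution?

Row reduce the augmented matrix [P | b].
R2 ← R2 + (4/5)·R1: [0, -2, 8/5, -18/5, -2/5, 6]
R3 ← R3 + (2/5)·R1: [0, 1, -16/5, 6/5, 4/5, 3]
R4 ← R4 − (2/5)·R1: [0, 1, -24/5, 4/5, 6/5, 7]
R5 ← R5 − (2/5)·R1: [0, 6, 16/5, -16/5, 16/5, -6]
R3 ← R3 + (1/2)·R2: [0, 0, -12/5, -3/5, 3/5, 6]
R4 ← R4 + (1/2)·R2: [0, 0, -4, -1, 1, 10]
R5 ← R5 + (3)·R2: [0, 0, 8, -14, 2, 12]
R4 ← R4 − (5/3)·R3: [0, 0, 0, 0, 0, 0]
R5 ← R5 + (10/3)·R3: [0, 0, 0, -16, 4, 32]
Swap R4 ↔ R5
The echelon form has 4 nonzero rows, and every pivot lies in the first 5 columns, so rank(P) = rank([P|b]) = 4.
The system is consistent.
Free variables = (unknowns) − (rank) = 5 − 4 = 1.

1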